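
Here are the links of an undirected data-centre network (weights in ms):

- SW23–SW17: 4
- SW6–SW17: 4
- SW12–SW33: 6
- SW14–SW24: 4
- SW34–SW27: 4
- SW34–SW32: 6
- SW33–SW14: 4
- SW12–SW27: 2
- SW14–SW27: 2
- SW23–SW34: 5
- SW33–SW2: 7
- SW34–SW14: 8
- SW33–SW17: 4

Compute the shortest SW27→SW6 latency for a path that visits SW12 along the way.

16 ms

Best SW27 to SW12: SW27 → SW12 costing 2
Best SW12 to SW6: SW12 → SW33 → SW17 → SW6 costing 14
Total via SW12: 2 + 14 = 16 ms.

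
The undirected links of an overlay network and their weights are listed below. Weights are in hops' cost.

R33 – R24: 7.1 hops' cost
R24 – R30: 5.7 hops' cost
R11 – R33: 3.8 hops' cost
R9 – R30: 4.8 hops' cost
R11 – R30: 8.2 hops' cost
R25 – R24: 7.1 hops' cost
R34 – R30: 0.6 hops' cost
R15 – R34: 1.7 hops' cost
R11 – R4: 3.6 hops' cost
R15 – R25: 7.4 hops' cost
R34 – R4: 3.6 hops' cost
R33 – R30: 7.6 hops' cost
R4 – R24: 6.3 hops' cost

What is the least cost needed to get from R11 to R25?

16.3 hops' cost

Compare a few routes:
R11 - R30 - R34 - R15 - R25: 8.2+0.6+1.7+7.4 = 17.9
R11 - R4 - R34 - R15 - R25: 3.6+3.6+1.7+7.4 = 16.3
R11 - R4 - R24 - R25: 3.6+6.3+7.1 = 17
The minimum is 16.3 hops' cost via R11 - R4 - R34 - R15 - R25.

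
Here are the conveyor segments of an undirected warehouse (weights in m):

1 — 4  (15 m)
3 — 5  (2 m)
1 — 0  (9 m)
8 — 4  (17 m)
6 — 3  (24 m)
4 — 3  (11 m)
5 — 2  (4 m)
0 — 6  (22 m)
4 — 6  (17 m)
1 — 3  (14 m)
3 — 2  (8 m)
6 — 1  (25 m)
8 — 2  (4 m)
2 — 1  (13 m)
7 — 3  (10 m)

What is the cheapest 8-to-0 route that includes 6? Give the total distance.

Best 8 to 6: 8 → 2 → 5 → 3 → 6 costing 34
Best 6 to 0: 6 → 0 costing 22
Total via 6: 34 + 22 = 56 m.

56 m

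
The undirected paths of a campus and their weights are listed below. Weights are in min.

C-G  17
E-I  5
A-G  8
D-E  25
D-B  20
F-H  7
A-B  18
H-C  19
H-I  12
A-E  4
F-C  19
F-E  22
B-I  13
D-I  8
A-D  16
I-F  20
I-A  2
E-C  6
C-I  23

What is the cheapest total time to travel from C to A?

Enumerating some paths:
C–E–A: 6+4 = 10
C–I–A: 23+2 = 25
C–E–I–A: 6+5+2 = 13
Cheapest is C–E–A at 10 min.

10 min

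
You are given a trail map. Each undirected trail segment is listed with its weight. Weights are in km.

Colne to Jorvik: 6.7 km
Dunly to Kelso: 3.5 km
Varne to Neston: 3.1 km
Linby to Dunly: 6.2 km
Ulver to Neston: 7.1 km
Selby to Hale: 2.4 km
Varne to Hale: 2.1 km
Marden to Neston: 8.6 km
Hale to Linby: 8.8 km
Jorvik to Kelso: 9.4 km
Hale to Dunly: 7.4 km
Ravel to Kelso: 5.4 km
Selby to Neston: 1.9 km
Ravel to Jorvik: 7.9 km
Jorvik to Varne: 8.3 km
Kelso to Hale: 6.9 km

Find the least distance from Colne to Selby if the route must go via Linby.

Best Colne to Linby: Colne–Jorvik–Kelso–Dunly–Linby costing 25.8
Best Linby to Selby: Linby–Hale–Selby costing 11.2
Total via Linby: 25.8 + 11.2 = 37 km.

37 km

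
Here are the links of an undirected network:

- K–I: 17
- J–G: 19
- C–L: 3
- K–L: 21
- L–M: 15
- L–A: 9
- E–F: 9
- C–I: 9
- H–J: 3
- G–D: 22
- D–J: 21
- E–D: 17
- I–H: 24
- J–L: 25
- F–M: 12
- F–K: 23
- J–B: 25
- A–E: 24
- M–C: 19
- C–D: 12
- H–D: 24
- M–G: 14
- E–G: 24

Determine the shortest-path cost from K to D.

36

Candidate routes:
K → I → C → D: 17+9+12 = 38
K → I → H → D: 17+24+24 = 65
K → F → E → D: 23+9+17 = 49
K → L → C → D: 21+3+12 = 36
Cheapest is K → L → C → D at 36.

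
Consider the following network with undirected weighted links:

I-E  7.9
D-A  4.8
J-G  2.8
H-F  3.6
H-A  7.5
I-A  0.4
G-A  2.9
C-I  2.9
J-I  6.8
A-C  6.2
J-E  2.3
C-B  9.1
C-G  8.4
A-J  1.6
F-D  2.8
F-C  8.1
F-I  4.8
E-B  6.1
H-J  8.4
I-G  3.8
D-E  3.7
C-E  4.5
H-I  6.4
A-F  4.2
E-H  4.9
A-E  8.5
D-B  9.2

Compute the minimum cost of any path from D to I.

Enumerating some paths:
D - F - A - I: 2.8+4.2+0.4 = 7.4
D - A - I: 4.8+0.4 = 5.2
Cheapest is D - A - I at 5.2.

5.2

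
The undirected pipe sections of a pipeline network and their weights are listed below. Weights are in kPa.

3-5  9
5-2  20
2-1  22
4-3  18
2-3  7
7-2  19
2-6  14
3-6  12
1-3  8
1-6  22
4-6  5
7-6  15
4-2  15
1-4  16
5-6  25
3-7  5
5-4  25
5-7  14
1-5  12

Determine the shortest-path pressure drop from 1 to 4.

Shortest distances from 1:
1: 0
3: 8  (via 1)
5: 12  (via 1)
7: 13  (via 3)
2: 15  (via 3)
4: 16  (via 1)
Shortest route: 1 → 4 = 16 kPa.

16 kPa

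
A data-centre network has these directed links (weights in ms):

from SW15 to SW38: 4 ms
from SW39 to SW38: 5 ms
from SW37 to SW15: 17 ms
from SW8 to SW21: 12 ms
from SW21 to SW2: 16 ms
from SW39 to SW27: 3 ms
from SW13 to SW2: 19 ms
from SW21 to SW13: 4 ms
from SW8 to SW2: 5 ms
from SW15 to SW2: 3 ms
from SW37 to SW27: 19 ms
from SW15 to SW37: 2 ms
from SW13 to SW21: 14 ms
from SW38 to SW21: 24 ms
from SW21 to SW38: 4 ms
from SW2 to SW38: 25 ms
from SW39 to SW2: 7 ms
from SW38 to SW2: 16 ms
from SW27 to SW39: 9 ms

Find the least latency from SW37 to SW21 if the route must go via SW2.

69 ms

Shortest SW37→SW2: SW37–SW15–SW2 = 20
Best SW2 to SW21: SW2–SW38–SW21 costing 49
Total via SW2: 20 + 49 = 69 ms.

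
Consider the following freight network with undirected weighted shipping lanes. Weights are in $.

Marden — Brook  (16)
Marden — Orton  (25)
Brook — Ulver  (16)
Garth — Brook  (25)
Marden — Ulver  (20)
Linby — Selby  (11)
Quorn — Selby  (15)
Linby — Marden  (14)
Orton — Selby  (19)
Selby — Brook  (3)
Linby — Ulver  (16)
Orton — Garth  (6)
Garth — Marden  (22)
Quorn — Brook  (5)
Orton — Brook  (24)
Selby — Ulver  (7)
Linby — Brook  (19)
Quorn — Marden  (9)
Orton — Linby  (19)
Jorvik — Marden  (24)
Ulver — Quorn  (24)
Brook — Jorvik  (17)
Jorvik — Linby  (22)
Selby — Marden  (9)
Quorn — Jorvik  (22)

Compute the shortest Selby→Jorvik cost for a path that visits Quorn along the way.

$30

Best Selby to Quorn: Selby → Brook → Quorn costing 8
Shortest Quorn→Jorvik: Quorn → Jorvik = 22
Total via Quorn: 8 + 22 = $30.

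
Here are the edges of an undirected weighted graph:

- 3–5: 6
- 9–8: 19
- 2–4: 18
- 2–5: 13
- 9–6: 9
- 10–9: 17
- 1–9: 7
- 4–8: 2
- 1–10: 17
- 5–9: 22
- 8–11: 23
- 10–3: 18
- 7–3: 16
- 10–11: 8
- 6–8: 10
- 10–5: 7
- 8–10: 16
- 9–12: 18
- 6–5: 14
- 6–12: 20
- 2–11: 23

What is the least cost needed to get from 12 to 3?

40

Enumerating some paths:
12 → 9 → 6 → 5 → 3: 18+9+14+6 = 47
12 → 9 → 5 → 3: 18+22+6 = 46
12 → 6 → 5 → 3: 20+14+6 = 40
12 → 9 → 10 → 5 → 3: 18+17+7+6 = 48
Cheapest is 12 → 6 → 5 → 3 at 40.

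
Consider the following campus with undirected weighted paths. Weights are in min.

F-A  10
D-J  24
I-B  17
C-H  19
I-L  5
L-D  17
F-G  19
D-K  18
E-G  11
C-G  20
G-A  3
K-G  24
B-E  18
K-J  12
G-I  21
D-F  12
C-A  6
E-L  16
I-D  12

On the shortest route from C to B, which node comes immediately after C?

A

Compare a few routes:
C - A - G - E - B: 6+3+11+18 = 38
C - A - G - I - B: 6+3+21+17 = 47
C - A - F - D - I - B: 6+10+12+12+17 = 57
C - G - E - B: 20+11+18 = 49
Cheapest is C - A - G - E - B at 38 min.
So from C the first move is to A.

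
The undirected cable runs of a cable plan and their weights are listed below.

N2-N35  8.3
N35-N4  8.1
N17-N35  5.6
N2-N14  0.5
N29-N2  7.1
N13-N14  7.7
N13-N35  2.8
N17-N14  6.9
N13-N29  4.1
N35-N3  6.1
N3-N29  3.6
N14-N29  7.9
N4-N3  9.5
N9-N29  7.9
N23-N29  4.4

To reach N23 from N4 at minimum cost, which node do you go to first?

N3

Compare a few routes:
N4–N35–N13–N29–N23: 8.1+2.8+4.1+4.4 = 19.4
N4–N3–N35–N13–N29–N23: 9.5+6.1+2.8+4.1+4.4 = 26.9
N4–N35–N3–N29–N23: 8.1+6.1+3.6+4.4 = 22.2
N4–N3–N29–N23: 9.5+3.6+4.4 = 17.5
The minimum is 17.5 via N4–N3–N29–N23.
So from N4 the first move is to N3.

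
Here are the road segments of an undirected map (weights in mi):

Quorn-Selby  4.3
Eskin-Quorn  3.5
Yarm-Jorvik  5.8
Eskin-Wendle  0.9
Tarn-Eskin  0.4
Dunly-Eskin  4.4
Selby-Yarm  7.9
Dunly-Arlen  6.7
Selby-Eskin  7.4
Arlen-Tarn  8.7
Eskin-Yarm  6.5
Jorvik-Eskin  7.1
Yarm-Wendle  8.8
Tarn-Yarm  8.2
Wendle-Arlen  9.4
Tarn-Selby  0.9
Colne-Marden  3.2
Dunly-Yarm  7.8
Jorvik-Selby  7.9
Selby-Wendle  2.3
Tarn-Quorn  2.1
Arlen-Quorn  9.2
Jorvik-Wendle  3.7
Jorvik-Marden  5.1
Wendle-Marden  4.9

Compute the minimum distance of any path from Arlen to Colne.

17.5 mi

Candidate routes:
Arlen - Dunly - Eskin - Wendle - Marden - Colne: 6.7+4.4+0.9+4.9+3.2 = 20.1
Arlen - Tarn - Selby - Wendle - Marden - Colne: 8.7+0.9+2.3+4.9+3.2 = 20
Arlen - Wendle - Marden - Colne: 9.4+4.9+3.2 = 17.5
Arlen - Tarn - Eskin - Wendle - Marden - Colne: 8.7+0.4+0.9+4.9+3.2 = 18.1
Cheapest is Arlen - Wendle - Marden - Colne at 17.5 mi.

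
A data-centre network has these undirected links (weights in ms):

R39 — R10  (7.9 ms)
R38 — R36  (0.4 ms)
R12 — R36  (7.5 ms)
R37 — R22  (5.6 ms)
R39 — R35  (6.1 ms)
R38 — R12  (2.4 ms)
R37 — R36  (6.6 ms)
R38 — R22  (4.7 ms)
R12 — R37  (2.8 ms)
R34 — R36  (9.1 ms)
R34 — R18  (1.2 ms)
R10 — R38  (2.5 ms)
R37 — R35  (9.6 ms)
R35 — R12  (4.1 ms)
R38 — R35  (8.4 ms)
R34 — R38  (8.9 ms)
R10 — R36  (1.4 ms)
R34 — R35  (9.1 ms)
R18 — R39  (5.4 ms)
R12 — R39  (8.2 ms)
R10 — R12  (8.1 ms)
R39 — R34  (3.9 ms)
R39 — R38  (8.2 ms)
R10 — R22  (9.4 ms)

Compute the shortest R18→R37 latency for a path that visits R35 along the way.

17.2 ms

Best R18 to R35: R18 → R34 → R35 costing 10.3
Shortest R35→R37: R35 → R12 → R37 = 6.9
Total via R35: 10.3 + 6.9 = 17.2 ms.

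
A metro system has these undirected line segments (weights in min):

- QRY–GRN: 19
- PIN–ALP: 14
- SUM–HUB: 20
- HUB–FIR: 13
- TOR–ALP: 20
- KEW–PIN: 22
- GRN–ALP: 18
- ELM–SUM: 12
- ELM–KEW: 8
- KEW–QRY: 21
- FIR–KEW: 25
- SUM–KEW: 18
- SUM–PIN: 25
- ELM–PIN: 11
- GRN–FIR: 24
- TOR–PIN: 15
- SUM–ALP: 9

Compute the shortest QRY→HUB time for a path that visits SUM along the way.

Best QRY to SUM: QRY–KEW–SUM costing 39
Best SUM to HUB: SUM–HUB costing 20
Total via SUM: 39 + 20 = 59 min.

59 min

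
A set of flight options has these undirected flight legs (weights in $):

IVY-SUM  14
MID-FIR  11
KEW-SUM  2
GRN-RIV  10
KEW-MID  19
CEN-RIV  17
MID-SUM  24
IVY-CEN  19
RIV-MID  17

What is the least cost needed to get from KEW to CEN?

$35

Compare a few routes:
KEW–SUM–MID–RIV–CEN: 2+24+17+17 = 60
KEW–MID–SUM–IVY–CEN: 19+24+14+19 = 76
KEW–SUM–IVY–CEN: 2+14+19 = 35
KEW–MID–RIV–CEN: 19+17+17 = 53
The minimum is $35 via KEW–SUM–IVY–CEN.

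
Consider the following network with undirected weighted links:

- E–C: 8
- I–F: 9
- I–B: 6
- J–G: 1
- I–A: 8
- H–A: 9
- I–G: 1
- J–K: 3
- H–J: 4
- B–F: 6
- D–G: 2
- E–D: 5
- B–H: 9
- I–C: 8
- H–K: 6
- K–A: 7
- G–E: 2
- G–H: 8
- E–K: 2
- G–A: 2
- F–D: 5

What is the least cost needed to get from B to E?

9

Running Dijkstra from B:
B: 0
F: 6  (via B)
I: 6  (via B)
G: 7  (via I)
J: 8  (via G)
A: 9  (via G)
D: 9  (via G)
E: 9  (via G)
Shortest route: B → I → G → E = 9.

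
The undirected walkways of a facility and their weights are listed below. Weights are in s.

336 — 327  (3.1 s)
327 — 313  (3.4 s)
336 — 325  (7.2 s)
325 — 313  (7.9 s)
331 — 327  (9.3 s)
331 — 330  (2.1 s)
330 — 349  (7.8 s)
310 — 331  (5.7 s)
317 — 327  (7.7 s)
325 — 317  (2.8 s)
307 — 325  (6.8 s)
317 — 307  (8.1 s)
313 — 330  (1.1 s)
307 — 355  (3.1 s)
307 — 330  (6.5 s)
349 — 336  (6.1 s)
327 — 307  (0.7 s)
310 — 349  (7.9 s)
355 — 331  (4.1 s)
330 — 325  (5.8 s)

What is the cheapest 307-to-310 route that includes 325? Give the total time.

Best 307 to 325: 307–325 costing 6.8
Shortest 325→310: 325–330–331–310 = 13.6
Total via 325: 6.8 + 13.6 = 20.4 s.

20.4 s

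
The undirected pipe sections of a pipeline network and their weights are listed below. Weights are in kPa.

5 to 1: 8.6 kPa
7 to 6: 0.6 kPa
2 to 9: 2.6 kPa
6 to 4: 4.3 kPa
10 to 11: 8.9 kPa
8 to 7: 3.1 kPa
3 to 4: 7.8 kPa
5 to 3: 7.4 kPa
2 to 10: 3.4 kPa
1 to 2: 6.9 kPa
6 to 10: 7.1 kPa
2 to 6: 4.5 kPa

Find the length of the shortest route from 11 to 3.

28.1 kPa

Settle nodes by increasing distance from 11:
11: 0
10: 8.9  (via 11)
2: 12.3  (via 10)
9: 14.9  (via 2)
6: 16  (via 10)
7: 16.6  (via 6)
1: 19.2  (via 2)
8: 19.7  (via 7)
4: 20.3  (via 6)
5: 27.8  (via 1)
3: 28.1  (via 4)
Shortest route: 11–10–6–4–3 = 28.1 kPa.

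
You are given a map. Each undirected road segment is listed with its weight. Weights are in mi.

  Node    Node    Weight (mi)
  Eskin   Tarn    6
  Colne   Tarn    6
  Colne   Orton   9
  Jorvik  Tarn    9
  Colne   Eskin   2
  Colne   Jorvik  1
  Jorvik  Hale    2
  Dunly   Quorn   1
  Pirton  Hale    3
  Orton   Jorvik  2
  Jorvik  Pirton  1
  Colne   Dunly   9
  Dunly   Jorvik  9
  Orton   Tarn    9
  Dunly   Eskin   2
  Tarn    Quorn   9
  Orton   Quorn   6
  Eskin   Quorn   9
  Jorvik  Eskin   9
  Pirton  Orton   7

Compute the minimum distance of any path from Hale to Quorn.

Enumerating some paths:
Hale–Jorvik–Orton–Quorn: 2+2+6 = 10
Hale–Jorvik–Colne–Eskin–Dunly–Quorn: 2+1+2+2+1 = 8
The minimum is 8 mi via Hale–Jorvik–Colne–Eskin–Dunly–Quorn.

8 mi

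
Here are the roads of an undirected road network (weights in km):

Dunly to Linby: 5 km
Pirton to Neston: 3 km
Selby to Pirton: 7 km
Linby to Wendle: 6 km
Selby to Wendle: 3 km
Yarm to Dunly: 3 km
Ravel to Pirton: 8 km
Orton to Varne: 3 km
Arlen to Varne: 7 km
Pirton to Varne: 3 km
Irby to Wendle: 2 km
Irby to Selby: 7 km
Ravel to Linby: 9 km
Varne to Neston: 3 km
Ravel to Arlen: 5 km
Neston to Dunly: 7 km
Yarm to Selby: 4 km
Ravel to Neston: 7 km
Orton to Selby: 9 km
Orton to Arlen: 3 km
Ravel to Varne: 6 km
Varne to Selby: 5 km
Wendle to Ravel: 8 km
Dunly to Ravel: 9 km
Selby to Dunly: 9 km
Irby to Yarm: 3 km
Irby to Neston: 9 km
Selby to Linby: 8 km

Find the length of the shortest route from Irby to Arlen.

15 km

Running Dijkstra from Irby:
Irby: 0
Wendle: 2  (via Irby)
Yarm: 3  (via Irby)
Selby: 5  (via Wendle)
Dunly: 6  (via Yarm)
Linby: 8  (via Wendle)
Neston: 9  (via Irby)
Ravel: 10  (via Wendle)
Varne: 10  (via Selby)
Pirton: 12  (via Selby)
Orton: 13  (via Varne)
Arlen: 15  (via Ravel)
Shortest route: Irby → Wendle → Ravel → Arlen = 15 km.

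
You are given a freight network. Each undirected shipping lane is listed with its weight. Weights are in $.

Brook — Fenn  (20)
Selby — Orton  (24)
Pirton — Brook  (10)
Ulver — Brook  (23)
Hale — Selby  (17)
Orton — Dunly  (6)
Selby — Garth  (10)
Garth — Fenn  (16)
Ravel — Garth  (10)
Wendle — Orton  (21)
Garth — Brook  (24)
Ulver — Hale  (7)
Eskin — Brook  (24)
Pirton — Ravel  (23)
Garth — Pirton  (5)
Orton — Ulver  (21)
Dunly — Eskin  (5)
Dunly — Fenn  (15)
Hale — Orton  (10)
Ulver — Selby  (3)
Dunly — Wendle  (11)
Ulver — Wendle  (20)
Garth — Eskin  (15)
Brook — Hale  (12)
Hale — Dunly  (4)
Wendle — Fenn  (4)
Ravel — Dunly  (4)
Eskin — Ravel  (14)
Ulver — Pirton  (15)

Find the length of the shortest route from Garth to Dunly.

Running Dijkstra from Garth:
Garth: 0
Pirton: 5  (via Garth)
Ravel: 10  (via Garth)
Selby: 10  (via Garth)
Ulver: 13  (via Selby)
Dunly: 14  (via Ravel)
Shortest route: Garth–Ravel–Dunly = $14.

$14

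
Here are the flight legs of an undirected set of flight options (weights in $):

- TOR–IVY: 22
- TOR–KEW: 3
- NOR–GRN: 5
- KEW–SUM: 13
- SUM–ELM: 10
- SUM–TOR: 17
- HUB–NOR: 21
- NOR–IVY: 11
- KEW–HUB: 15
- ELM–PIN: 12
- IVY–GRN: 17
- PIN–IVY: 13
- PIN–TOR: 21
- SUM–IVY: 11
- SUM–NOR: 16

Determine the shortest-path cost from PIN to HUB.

Shortest distances from PIN:
PIN: 0
ELM: 12  (via PIN)
IVY: 13  (via PIN)
TOR: 21  (via PIN)
SUM: 22  (via ELM)
NOR: 24  (via IVY)
KEW: 24  (via TOR)
GRN: 29  (via NOR)
HUB: 39  (via KEW)
Shortest route: PIN–TOR–KEW–HUB = $39.

$39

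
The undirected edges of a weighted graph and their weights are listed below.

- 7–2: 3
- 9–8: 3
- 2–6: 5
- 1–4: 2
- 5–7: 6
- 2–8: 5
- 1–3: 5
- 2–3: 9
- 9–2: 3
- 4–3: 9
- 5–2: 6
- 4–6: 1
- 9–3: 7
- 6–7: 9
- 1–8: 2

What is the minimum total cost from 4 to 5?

12

Compare a few routes:
4–6–2–5: 1+5+6 = 12
4–1–8–2–5: 2+2+5+6 = 15
4–6–2–7–5: 1+5+3+6 = 15
The minimum is 12 via 4–6–2–5.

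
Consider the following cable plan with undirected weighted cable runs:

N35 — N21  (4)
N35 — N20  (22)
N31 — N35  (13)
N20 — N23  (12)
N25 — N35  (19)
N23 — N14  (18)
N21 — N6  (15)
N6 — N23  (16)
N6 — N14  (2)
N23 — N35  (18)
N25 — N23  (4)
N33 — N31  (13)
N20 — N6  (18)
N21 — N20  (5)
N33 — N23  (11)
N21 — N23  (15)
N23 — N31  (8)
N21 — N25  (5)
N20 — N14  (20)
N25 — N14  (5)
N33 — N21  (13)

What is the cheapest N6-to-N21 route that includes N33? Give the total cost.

Best N6 to N33: N6 → N14 → N25 → N23 → N33 costing 22
Shortest N33→N21: N33 → N21 = 13
Total via N33: 22 + 13 = 35.

35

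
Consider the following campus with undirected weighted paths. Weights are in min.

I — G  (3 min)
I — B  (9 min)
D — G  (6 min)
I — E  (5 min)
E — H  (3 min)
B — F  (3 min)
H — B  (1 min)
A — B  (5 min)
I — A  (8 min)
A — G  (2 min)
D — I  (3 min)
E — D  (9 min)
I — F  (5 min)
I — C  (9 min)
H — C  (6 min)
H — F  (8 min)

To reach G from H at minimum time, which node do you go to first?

Compare a few routes:
H–B–I–G: 1+9+3 = 13
H–B–A–G: 1+5+2 = 8
H–E–I–G: 3+5+3 = 11
H–B–F–I–G: 1+3+5+3 = 12
The minimum is 8 min via H–B–A–G.
So from H the first move is to B.

B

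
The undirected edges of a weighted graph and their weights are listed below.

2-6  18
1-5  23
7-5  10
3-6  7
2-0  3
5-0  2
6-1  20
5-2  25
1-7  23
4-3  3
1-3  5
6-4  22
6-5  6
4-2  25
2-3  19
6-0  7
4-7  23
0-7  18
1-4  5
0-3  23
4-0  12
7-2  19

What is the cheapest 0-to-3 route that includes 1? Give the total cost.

Shortest 0→1: 0 → 4 → 1 = 17
Best 1 to 3: 1 → 3 costing 5
Total via 1: 17 + 5 = 22.

22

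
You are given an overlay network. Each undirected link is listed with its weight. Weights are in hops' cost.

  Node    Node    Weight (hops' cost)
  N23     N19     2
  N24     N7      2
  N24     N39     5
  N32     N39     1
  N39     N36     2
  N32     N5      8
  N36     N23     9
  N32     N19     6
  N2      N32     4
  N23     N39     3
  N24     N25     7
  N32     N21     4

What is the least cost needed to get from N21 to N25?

17 hops' cost

Shortest distances from N21:
N21: 0
N32: 4  (via N21)
N39: 5  (via N32)
N36: 7  (via N39)
N23: 8  (via N39)
N2: 8  (via N32)
N24: 10  (via N39)
N19: 10  (via N32)
N5: 12  (via N32)
N7: 12  (via N24)
N25: 17  (via N24)
Shortest route: N21 → N32 → N39 → N24 → N25 = 17 hops' cost.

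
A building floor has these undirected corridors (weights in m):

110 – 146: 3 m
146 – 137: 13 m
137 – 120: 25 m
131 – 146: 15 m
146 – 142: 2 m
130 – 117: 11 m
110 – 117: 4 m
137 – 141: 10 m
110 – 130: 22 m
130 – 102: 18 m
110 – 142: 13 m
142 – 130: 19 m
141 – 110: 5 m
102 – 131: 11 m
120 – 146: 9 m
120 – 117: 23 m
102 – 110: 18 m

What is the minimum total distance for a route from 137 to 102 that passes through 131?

Best 137 to 131: 137 → 146 → 131 costing 28
Best 131 to 102: 131 → 102 costing 11
Total via 131: 28 + 11 = 39 m.

39 m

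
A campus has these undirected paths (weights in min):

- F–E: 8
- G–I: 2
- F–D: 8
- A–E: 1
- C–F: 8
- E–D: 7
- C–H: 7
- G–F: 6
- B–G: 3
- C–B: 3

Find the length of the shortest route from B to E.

Compare a few routes:
B - C - F - E: 3+8+8 = 19
B - G - F - E: 3+6+8 = 17
Cheapest is B - G - F - E at 17 min.

17 min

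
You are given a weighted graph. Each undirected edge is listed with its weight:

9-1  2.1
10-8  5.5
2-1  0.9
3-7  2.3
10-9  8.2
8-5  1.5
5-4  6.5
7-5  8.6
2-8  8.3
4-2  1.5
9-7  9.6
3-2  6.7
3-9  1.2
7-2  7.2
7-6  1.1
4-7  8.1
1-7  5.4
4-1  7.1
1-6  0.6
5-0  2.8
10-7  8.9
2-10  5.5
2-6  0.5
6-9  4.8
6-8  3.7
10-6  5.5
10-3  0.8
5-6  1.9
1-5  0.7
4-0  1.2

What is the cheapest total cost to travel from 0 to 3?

Compare a few routes:
0 → 5 → 1 → 9 → 3: 2.8+0.7+2.1+1.2 = 6.8
0 → 4 → 2 → 6 → 7 → 3: 1.2+1.5+0.5+1.1+2.3 = 6.6
0 → 4 → 2 → 1 → 9 → 3: 1.2+1.5+0.9+2.1+1.2 = 6.9
0 → 4 → 2 → 6 → 1 → 9 → 3: 1.2+1.5+0.5+0.6+2.1+1.2 = 7.1
The minimum is 6.6 via 0 → 4 → 2 → 6 → 7 → 3.

6.6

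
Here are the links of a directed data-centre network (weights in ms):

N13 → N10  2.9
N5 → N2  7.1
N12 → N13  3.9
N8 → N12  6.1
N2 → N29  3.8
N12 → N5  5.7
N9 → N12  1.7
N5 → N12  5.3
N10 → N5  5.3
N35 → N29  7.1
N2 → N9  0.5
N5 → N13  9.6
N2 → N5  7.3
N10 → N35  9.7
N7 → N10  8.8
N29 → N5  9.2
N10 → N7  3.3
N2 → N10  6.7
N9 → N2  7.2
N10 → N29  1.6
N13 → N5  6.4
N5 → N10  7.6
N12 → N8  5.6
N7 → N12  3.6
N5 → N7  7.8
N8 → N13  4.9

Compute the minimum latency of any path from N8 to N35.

17.5 ms

Shortest distances from N8:
N8: 0
N13: 4.9  (via N8)
N12: 6.1  (via N8)
N10: 7.8  (via N13)
N29: 9.4  (via N10)
N7: 11.1  (via N10)
N5: 11.3  (via N13)
N35: 17.5  (via N10)
Shortest route: N8 → N13 → N10 → N35 = 17.5 ms.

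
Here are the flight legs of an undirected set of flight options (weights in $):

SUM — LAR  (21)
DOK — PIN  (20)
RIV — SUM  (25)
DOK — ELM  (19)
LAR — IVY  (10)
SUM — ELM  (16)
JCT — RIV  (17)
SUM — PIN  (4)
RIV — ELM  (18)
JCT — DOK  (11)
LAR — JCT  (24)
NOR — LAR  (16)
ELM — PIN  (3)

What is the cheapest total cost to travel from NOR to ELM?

$44

Candidate routes:
NOR–LAR–JCT–DOK–PIN–ELM: 16+24+11+20+3 = 74
NOR–LAR–SUM–ELM: 16+21+16 = 53
NOR–LAR–SUM–PIN–ELM: 16+21+4+3 = 44
NOR–LAR–JCT–DOK–ELM: 16+24+11+19 = 70
Cheapest is NOR–LAR–SUM–PIN–ELM at $44.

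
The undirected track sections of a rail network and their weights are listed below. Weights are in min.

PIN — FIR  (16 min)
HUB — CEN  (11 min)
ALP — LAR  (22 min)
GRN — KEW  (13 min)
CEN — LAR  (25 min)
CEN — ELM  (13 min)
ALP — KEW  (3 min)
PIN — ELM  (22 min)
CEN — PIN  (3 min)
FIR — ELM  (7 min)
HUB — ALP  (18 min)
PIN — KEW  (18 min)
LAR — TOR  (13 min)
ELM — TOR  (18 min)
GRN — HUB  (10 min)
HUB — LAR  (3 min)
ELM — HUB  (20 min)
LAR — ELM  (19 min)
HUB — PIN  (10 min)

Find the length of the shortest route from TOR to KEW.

37 min

Running Dijkstra from TOR:
TOR: 0
LAR: 13  (via TOR)
HUB: 16  (via LAR)
ELM: 18  (via TOR)
FIR: 25  (via ELM)
GRN: 26  (via HUB)
PIN: 26  (via HUB)
CEN: 27  (via HUB)
ALP: 34  (via HUB)
KEW: 37  (via ALP)
Shortest route: TOR → LAR → HUB → ALP → KEW = 37 min.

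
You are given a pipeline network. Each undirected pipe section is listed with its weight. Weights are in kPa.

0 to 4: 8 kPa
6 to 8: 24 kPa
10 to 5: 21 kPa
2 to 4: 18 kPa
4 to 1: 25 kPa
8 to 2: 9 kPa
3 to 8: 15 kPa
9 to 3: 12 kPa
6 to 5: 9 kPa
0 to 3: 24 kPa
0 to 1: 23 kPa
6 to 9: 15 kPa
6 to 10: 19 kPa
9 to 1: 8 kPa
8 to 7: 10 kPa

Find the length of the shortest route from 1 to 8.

Settle nodes by increasing distance from 1:
1: 0
9: 8  (via 1)
3: 20  (via 9)
0: 23  (via 1)
6: 23  (via 9)
4: 25  (via 1)
5: 32  (via 6)
8: 35  (via 3)
Shortest route: 1 → 9 → 3 → 8 = 35 kPa.

35 kPa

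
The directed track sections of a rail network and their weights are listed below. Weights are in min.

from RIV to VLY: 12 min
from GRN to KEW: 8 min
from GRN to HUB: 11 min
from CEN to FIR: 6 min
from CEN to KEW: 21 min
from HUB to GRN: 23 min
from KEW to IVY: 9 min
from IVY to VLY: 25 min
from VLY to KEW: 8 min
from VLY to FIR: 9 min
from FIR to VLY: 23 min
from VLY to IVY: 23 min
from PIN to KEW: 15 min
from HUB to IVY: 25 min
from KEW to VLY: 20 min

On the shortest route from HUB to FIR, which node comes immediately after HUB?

Compare a few routes:
HUB - GRN - KEW - VLY - FIR: 23+8+20+9 = 60
HUB - GRN - KEW - IVY - VLY - FIR: 23+8+9+25+9 = 74
HUB - IVY - VLY - FIR: 25+25+9 = 59
Cheapest is HUB - IVY - VLY - FIR at 59 min.
So from HUB the first move is to IVY.

IVY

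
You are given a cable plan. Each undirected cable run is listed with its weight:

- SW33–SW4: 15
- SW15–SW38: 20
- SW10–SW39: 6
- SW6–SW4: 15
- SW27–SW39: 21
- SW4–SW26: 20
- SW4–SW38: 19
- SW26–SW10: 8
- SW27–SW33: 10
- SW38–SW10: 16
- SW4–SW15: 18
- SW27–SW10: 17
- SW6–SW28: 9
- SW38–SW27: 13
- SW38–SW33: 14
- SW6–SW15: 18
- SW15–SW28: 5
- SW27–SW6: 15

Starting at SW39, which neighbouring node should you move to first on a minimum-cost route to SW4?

SW10

Enumerating some paths:
SW39 → SW10 → SW26 → SW4: 6+8+20 = 34
SW39 → SW10 → SW38 → SW4: 6+16+19 = 41
SW39 → SW27 → SW33 → SW4: 21+10+15 = 46
The minimum is 34 via SW39 → SW10 → SW26 → SW4.
So from SW39 the first move is to SW10.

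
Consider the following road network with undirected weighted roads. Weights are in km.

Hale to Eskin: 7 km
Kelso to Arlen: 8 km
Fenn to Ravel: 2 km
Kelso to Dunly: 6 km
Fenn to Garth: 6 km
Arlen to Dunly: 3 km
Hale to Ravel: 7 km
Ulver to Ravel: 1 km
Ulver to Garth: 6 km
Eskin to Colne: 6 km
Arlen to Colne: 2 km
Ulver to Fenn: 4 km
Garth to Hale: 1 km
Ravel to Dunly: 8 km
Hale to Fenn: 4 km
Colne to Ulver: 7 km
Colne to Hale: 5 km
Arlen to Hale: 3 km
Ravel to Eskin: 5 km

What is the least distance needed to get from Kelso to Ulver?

Settle nodes by increasing distance from Kelso:
Kelso: 0
Dunly: 6  (via Kelso)
Arlen: 8  (via Kelso)
Colne: 10  (via Arlen)
Hale: 11  (via Arlen)
Garth: 12  (via Hale)
Ravel: 14  (via Dunly)
Ulver: 15  (via Ravel)
Shortest route: Kelso–Dunly–Ravel–Ulver = 15 km.

15 km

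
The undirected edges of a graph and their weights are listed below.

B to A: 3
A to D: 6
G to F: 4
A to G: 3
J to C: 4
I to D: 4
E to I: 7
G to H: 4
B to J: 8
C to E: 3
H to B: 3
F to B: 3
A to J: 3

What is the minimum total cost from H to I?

Shortest distances from H:
H: 0
B: 3  (via H)
G: 4  (via H)
A: 6  (via B)
F: 6  (via B)
J: 9  (via A)
D: 12  (via A)
C: 13  (via J)
E: 16  (via C)
I: 16  (via D)
Shortest route: H–B–A–D–I = 16.

16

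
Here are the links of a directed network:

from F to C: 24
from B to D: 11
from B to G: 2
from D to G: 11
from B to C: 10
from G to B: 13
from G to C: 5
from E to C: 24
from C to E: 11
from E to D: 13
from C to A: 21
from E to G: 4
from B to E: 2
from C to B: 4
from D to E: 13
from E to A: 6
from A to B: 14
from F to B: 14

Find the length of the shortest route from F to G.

Running Dijkstra from F:
F: 0
B: 14  (via F)
E: 16  (via B)
G: 16  (via B)
Shortest route: F → B → G = 16.

16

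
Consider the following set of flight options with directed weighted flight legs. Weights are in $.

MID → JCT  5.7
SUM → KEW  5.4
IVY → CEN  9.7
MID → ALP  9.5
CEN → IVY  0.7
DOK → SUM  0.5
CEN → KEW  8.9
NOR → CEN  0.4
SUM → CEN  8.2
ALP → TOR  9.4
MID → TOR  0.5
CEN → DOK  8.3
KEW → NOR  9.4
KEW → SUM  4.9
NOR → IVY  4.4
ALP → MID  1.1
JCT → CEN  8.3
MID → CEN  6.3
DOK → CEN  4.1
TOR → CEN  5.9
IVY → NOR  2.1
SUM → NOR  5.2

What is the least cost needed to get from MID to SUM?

Settle nodes by increasing distance from MID:
MID: 0
TOR: 0.5  (via MID)
JCT: 5.7  (via MID)
CEN: 6.3  (via MID)
IVY: 7  (via CEN)
NOR: 9.1  (via IVY)
ALP: 9.5  (via MID)
DOK: 14.6  (via CEN)
SUM: 15.1  (via DOK)
Shortest route: MID → CEN → DOK → SUM = $15.1.

$15.1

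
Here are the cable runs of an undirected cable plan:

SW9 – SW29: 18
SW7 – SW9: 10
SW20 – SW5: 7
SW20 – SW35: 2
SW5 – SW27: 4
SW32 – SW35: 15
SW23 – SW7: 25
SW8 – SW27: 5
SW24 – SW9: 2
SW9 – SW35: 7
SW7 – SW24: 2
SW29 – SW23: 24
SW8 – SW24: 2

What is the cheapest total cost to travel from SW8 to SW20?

Settle nodes by increasing distance from SW8:
SW8: 0
SW24: 2  (via SW8)
SW7: 4  (via SW24)
SW9: 4  (via SW24)
SW27: 5  (via SW8)
SW5: 9  (via SW27)
SW35: 11  (via SW9)
SW20: 13  (via SW35)
Shortest route: SW8–SW24–SW9–SW35–SW20 = 13.

13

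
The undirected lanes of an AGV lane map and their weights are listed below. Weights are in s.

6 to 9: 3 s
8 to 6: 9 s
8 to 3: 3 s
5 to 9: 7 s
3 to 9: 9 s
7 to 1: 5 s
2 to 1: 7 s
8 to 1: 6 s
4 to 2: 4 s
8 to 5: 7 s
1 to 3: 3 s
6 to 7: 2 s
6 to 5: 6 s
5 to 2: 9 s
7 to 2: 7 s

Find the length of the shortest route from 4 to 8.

17 s

Compare a few routes:
4 - 2 - 7 - 6 - 8: 4+7+2+9 = 22
4 - 2 - 1 - 8: 4+7+6 = 17
4 - 2 - 5 - 8: 4+9+7 = 20
Cheapest is 4 - 2 - 1 - 8 at 17 s.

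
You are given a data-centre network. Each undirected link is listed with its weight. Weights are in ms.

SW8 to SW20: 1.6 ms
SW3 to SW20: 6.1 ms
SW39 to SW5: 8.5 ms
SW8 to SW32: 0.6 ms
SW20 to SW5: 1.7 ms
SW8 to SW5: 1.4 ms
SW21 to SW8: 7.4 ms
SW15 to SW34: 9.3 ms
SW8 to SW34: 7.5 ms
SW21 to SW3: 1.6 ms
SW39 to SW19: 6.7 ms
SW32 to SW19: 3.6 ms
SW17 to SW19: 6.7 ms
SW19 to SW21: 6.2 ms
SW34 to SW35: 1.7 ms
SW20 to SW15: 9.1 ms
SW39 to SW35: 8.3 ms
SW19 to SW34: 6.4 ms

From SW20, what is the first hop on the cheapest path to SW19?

SW8

Enumerating some paths:
SW20–SW8–SW32–SW19: 1.6+0.6+3.6 = 5.8
SW20–SW5–SW8–SW32–SW19: 1.7+1.4+0.6+3.6 = 7.3
Cheapest is SW20–SW8–SW32–SW19 at 5.8 ms.
So from SW20 the first move is to SW8.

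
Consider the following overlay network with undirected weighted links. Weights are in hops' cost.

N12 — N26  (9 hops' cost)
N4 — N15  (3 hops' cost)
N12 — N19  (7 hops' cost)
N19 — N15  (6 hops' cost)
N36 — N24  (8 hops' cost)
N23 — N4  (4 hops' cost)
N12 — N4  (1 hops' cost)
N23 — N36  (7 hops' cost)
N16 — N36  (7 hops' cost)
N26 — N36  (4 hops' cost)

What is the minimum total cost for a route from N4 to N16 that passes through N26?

Best N4 to N26: N4 → N12 → N26 costing 10
Best N26 to N16: N26 → N36 → N16 costing 11
Total via N26: 10 + 11 = 21 hops' cost.

21 hops' cost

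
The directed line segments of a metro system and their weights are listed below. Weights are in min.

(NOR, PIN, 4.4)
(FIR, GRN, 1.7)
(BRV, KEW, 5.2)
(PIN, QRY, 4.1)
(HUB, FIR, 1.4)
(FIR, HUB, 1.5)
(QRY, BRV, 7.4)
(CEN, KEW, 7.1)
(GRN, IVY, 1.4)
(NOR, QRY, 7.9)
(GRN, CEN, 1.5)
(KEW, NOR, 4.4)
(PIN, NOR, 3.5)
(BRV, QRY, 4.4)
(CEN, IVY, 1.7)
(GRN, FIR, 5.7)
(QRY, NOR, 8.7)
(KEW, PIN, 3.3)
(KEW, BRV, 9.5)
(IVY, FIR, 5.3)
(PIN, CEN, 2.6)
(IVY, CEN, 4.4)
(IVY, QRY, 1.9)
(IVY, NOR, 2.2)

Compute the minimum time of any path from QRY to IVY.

Candidate routes:
QRY–NOR–PIN–CEN–IVY: 8.7+4.4+2.6+1.7 = 17.4
QRY–BRV–KEW–PIN–CEN–IVY: 7.4+5.2+3.3+2.6+1.7 = 20.2
The minimum is 17.4 min via QRY–NOR–PIN–CEN–IVY.

17.4 min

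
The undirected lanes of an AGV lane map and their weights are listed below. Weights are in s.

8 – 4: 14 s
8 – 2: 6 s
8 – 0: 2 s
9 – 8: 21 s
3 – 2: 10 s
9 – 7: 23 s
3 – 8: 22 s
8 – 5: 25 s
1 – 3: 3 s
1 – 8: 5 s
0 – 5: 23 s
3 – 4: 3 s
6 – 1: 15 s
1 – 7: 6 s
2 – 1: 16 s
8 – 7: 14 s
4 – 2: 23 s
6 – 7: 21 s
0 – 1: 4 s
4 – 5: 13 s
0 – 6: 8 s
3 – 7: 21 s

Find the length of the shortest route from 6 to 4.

Compare a few routes:
6 → 0 → 1 → 3 → 4: 8+4+3+3 = 18
6 → 0 → 8 → 1 → 3 → 4: 8+2+5+3+3 = 21
6 → 1 → 3 → 4: 15+3+3 = 21
The minimum is 18 s via 6 → 0 → 1 → 3 → 4.

18 s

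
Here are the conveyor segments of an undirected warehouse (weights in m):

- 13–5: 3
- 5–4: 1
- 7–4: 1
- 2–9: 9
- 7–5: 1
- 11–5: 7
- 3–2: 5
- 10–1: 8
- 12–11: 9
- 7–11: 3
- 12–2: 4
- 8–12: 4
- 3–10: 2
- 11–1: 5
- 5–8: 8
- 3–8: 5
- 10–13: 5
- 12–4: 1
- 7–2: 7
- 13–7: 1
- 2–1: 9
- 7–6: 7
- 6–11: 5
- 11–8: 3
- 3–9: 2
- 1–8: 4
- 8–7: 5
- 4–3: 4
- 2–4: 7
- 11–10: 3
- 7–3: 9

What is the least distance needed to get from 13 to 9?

Compare a few routes:
13–7–4–3–9: 1+1+4+2 = 8
13–7–5–4–3–9: 1+1+1+4+2 = 9
The minimum is 8 m via 13–7–4–3–9.

8 m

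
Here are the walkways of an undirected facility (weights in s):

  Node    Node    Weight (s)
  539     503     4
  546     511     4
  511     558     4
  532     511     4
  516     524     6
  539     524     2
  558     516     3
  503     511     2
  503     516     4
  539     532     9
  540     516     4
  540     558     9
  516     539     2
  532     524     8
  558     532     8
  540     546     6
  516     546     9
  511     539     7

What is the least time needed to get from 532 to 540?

14 s

Candidate routes:
532 - 511 - 546 - 540: 4+4+6 = 14
532 - 558 - 516 - 540: 8+3+4 = 15
The minimum is 14 s via 532 - 511 - 546 - 540.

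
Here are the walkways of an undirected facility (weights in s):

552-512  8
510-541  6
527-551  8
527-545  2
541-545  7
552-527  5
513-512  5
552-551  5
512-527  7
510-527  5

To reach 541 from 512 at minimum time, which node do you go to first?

Enumerating some paths:
512 - 527 - 545 - 541: 7+2+7 = 16
512 - 527 - 510 - 541: 7+5+6 = 18
512 - 552 - 527 - 545 - 541: 8+5+2+7 = 22
Cheapest is 512 - 527 - 545 - 541 at 16 s.
So from 512 the first move is to 527.

527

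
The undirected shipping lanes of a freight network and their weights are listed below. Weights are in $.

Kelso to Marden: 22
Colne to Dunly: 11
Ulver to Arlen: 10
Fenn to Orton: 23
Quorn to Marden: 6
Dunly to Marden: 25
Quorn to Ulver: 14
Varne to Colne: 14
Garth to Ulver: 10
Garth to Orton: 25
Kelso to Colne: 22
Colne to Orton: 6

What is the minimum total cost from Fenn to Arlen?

Running Dijkstra from Fenn:
Fenn: 0
Orton: 23  (via Fenn)
Colne: 29  (via Orton)
Dunly: 40  (via Colne)
Varne: 43  (via Colne)
Garth: 48  (via Orton)
Kelso: 51  (via Colne)
Ulver: 58  (via Garth)
Marden: 65  (via Dunly)
Arlen: 68  (via Ulver)
Shortest route: Fenn–Orton–Garth–Ulver–Arlen = $68.

$68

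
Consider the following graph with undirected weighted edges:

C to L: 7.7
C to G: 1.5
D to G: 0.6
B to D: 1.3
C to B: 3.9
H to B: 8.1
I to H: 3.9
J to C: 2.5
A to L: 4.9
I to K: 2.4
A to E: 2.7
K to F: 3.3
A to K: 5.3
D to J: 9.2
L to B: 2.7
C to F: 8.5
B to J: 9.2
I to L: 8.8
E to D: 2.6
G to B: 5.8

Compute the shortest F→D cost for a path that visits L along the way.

Shortest F→L: F → K → A → L = 13.5
Shortest L→D: L → B → D = 4
Total via L: 13.5 + 4 = 17.5.

17.5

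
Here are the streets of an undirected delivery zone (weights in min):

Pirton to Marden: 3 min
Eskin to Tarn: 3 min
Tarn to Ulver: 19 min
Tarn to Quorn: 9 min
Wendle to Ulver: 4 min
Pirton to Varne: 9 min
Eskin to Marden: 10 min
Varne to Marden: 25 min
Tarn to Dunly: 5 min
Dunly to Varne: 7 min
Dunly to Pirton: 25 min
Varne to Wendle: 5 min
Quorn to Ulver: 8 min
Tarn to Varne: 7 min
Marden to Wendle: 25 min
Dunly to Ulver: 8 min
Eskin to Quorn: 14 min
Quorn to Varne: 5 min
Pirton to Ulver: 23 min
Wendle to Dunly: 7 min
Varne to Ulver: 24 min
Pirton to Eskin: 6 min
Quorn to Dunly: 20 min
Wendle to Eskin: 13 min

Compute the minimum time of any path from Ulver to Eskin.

16 min

Shortest distances from Ulver:
Ulver: 0
Wendle: 4  (via Ulver)
Dunly: 8  (via Ulver)
Quorn: 8  (via Ulver)
Varne: 9  (via Wendle)
Tarn: 13  (via Dunly)
Eskin: 16  (via Tarn)
Shortest route: Ulver → Dunly → Tarn → Eskin = 16 min.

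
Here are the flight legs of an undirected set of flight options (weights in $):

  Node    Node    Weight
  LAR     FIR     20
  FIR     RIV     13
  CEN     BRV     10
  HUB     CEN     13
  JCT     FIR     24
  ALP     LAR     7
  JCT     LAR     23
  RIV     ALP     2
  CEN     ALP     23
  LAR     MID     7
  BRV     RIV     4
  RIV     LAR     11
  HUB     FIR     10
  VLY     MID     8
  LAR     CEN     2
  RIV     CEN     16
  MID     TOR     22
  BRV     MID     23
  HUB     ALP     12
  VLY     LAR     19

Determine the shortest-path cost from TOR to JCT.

$52

Shortest distances from TOR:
TOR: 0
MID: 22  (via TOR)
LAR: 29  (via MID)
VLY: 30  (via MID)
CEN: 31  (via LAR)
ALP: 36  (via LAR)
RIV: 38  (via ALP)
BRV: 41  (via CEN)
HUB: 44  (via CEN)
FIR: 49  (via LAR)
JCT: 52  (via LAR)
Shortest route: TOR → MID → LAR → JCT = $52.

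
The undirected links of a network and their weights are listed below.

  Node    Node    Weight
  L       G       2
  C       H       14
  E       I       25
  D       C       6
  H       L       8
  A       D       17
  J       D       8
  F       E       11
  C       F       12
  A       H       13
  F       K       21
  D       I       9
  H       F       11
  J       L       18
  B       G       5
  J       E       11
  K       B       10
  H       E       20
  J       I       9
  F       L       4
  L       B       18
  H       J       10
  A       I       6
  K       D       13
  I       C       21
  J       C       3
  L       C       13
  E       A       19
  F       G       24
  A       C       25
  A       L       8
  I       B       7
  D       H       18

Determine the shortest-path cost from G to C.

Enumerating some paths:
G → L → C: 2+13 = 15
G → L → F → C: 2+4+12 = 18
G → L → J → C: 2+18+3 = 23
G → L → H → J → C: 2+8+10+3 = 23
The minimum is 15 via G → L → C.

15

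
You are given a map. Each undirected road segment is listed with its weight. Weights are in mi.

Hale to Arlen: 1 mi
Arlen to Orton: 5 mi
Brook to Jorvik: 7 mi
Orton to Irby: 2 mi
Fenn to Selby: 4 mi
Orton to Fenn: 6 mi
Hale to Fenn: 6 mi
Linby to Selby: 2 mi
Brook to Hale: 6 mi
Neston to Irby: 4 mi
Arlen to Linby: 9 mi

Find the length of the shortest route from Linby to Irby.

Settle nodes by increasing distance from Linby:
Linby: 0
Selby: 2  (via Linby)
Fenn: 6  (via Selby)
Arlen: 9  (via Linby)
Hale: 10  (via Arlen)
Orton: 12  (via Fenn)
Irby: 14  (via Orton)
Shortest route: Linby–Selby–Fenn–Orton–Irby = 14 mi.

14 mi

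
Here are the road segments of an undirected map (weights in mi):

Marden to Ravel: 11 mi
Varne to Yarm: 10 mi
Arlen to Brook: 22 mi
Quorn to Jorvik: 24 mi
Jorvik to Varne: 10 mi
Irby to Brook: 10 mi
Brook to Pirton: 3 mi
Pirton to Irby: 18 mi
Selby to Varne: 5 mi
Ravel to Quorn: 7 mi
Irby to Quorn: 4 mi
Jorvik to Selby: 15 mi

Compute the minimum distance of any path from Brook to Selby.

Running Dijkstra from Brook:
Brook: 0
Pirton: 3  (via Brook)
Irby: 10  (via Brook)
Quorn: 14  (via Irby)
Ravel: 21  (via Quorn)
Arlen: 22  (via Brook)
Marden: 32  (via Ravel)
Jorvik: 38  (via Quorn)
Varne: 48  (via Jorvik)
Selby: 53  (via Jorvik)
Shortest route: Brook → Irby → Quorn → Jorvik → Selby = 53 mi.

53 mi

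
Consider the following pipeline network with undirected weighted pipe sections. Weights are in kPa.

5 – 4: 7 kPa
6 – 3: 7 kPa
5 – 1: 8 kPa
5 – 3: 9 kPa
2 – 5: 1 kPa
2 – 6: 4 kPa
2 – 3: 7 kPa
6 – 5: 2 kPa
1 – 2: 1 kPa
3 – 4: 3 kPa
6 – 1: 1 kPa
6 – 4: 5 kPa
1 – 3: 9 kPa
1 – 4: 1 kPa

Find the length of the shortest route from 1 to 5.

2 kPa

Candidate routes:
1–6–5: 1+2 = 3
1–2–5: 1+1 = 2
The minimum is 2 kPa via 1–2–5.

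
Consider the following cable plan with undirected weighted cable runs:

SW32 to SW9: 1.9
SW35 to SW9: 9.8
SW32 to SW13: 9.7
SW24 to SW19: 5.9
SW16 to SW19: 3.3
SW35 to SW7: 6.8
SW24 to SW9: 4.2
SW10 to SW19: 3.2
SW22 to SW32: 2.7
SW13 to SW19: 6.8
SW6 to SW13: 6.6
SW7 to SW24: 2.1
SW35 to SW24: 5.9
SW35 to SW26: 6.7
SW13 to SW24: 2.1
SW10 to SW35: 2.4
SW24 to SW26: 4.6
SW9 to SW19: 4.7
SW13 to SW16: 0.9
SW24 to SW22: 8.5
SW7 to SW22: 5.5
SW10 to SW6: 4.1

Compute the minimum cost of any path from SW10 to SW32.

Candidate routes:
SW10 - SW19 - SW9 - SW32: 3.2+4.7+1.9 = 9.8
SW10 - SW35 - SW24 - SW9 - SW32: 2.4+5.9+4.2+1.9 = 14.4
SW10 - SW35 - SW9 - SW32: 2.4+9.8+1.9 = 14.1
The minimum is 9.8 via SW10 - SW19 - SW9 - SW32.

9.8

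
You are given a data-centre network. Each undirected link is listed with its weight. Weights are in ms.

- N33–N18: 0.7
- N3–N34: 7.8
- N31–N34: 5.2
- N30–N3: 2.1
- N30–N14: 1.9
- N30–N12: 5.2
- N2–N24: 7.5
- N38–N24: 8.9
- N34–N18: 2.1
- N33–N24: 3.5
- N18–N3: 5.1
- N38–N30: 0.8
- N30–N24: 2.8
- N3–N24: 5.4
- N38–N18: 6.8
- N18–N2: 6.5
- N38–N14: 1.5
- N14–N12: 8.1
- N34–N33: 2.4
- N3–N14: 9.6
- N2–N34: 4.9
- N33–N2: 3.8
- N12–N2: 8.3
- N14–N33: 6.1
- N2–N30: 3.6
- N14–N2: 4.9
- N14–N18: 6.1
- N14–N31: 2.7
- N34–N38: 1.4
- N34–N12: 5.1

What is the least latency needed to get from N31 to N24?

7.4 ms

Shortest distances from N31:
N31: 0
N14: 2.7  (via N31)
N38: 4.2  (via N14)
N30: 4.6  (via N14)
N34: 5.2  (via N31)
N3: 6.7  (via N30)
N18: 7.3  (via N34)
N24: 7.4  (via N30)
Shortest route: N31–N14–N30–N24 = 7.4 ms.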